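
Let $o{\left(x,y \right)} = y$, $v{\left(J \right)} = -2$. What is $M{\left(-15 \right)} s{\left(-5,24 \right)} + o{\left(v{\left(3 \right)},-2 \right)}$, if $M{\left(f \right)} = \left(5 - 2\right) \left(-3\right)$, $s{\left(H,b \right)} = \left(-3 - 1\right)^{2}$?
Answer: $-146$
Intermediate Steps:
$s{\left(H,b \right)} = 16$ ($s{\left(H,b \right)} = \left(-4\right)^{2} = 16$)
$M{\left(f \right)} = -9$ ($M{\left(f \right)} = 3 \left(-3\right) = -9$)
$M{\left(-15 \right)} s{\left(-5,24 \right)} + o{\left(v{\left(3 \right)},-2 \right)} = \left(-9\right) 16 - 2 = -144 - 2 = -146$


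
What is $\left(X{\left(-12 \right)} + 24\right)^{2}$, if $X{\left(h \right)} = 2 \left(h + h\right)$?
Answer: $576$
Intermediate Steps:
$X{\left(h \right)} = 4 h$ ($X{\left(h \right)} = 2 \cdot 2 h = 4 h$)
$\left(X{\left(-12 \right)} + 24\right)^{2} = \left(4 \left(-12\right) + 24\right)^{2} = \left(-48 + 24\right)^{2} = \left(-24\right)^{2} = 576$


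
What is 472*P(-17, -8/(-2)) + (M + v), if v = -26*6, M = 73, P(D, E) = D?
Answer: -8107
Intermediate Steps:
v = -156
472*P(-17, -8/(-2)) + (M + v) = 472*(-17) + (73 - 156) = -8024 - 83 = -8107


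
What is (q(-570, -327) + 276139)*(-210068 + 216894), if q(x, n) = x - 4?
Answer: 1881006690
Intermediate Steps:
q(x, n) = -4 + x
(q(-570, -327) + 276139)*(-210068 + 216894) = ((-4 - 570) + 276139)*(-210068 + 216894) = (-574 + 276139)*6826 = 275565*6826 = 1881006690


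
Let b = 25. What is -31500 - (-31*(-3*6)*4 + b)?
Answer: -33757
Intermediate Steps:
-31500 - (-31*(-3*6)*4 + b) = -31500 - (-31*(-3*6)*4 + 25) = -31500 - (-(-558)*4 + 25) = -31500 - (-31*(-72) + 25) = -31500 - (2232 + 25) = -31500 - 1*2257 = -31500 - 2257 = -33757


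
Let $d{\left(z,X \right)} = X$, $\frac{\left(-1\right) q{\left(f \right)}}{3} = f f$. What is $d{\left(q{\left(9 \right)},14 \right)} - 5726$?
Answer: $-5712$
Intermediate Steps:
$q{\left(f \right)} = - 3 f^{2}$ ($q{\left(f \right)} = - 3 f f = - 3 f^{2}$)
$d{\left(q{\left(9 \right)},14 \right)} - 5726 = 14 - 5726 = -5712$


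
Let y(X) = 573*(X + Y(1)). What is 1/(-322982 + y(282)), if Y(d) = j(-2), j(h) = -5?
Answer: -1/164261 ≈ -6.0879e-6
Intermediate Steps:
Y(d) = -5
y(X) = -2865 + 573*X (y(X) = 573*(X - 5) = 573*(-5 + X) = -2865 + 573*X)
1/(-322982 + y(282)) = 1/(-322982 + (-2865 + 573*282)) = 1/(-322982 + (-2865 + 161586)) = 1/(-322982 + 158721) = 1/(-164261) = -1/164261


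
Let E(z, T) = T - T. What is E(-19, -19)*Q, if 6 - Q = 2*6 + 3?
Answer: 0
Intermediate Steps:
E(z, T) = 0
Q = -9 (Q = 6 - (2*6 + 3) = 6 - (12 + 3) = 6 - 1*15 = 6 - 15 = -9)
E(-19, -19)*Q = 0*(-9) = 0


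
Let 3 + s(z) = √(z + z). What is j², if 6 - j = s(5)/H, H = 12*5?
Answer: (363 - √10)²/3600 ≈ 35.968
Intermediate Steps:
s(z) = -3 + √2*√z (s(z) = -3 + √(z + z) = -3 + √(2*z) = -3 + √2*√z)
H = 60
j = 121/20 - √10/60 (j = 6 - (-3 + √2*√5)/60 = 6 - (-3 + √10)/60 = 6 - (-1/20 + √10/60) = 6 + (1/20 - √10/60) = 121/20 - √10/60 ≈ 5.9973)
j² = (121/20 - √10/60)²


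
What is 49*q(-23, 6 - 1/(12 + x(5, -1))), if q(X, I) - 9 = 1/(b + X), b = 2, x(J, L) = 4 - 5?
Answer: 1316/3 ≈ 438.67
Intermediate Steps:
x(J, L) = -1
q(X, I) = 9 + 1/(2 + X)
49*q(-23, 6 - 1/(12 + x(5, -1))) = 49*((19 + 9*(-23))/(2 - 23)) = 49*((19 - 207)/(-21)) = 49*(-1/21*(-188)) = 49*(188/21) = 1316/3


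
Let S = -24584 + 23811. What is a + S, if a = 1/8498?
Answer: -6568953/8498 ≈ -773.00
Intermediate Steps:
a = 1/8498 ≈ 0.00011767
S = -773
a + S = 1/8498 - 773 = -6568953/8498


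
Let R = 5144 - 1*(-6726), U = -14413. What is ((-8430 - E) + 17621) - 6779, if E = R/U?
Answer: 34776026/14413 ≈ 2412.8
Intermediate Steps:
R = 11870 (R = 5144 + 6726 = 11870)
E = -11870/14413 (E = 11870/(-14413) = 11870*(-1/14413) = -11870/14413 ≈ -0.82356)
((-8430 - E) + 17621) - 6779 = ((-8430 - 1*(-11870/14413)) + 17621) - 6779 = ((-8430 + 11870/14413) + 17621) - 6779 = (-121489720/14413 + 17621) - 6779 = 132481753/14413 - 6779 = 34776026/14413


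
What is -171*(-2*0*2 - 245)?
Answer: 41895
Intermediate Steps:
-171*(-2*0*2 - 245) = -171*(0*2 - 245) = -171*(0 - 245) = -171*(-245) = 41895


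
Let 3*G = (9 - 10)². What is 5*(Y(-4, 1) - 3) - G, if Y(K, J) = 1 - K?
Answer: 29/3 ≈ 9.6667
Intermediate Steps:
G = ⅓ (G = (9 - 10)²/3 = (⅓)*(-1)² = (⅓)*1 = ⅓ ≈ 0.33333)
5*(Y(-4, 1) - 3) - G = 5*((1 - 1*(-4)) - 3) - 1*⅓ = 5*((1 + 4) - 3) - ⅓ = 5*(5 - 3) - ⅓ = 5*2 - ⅓ = 10 - ⅓ = 29/3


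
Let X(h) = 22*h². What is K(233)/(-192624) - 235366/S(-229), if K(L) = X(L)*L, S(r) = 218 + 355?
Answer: -11377482367/6131864 ≈ -1855.5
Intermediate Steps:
S(r) = 573
K(L) = 22*L³ (K(L) = (22*L²)*L = 22*L³)
K(233)/(-192624) - 235366/S(-229) = (22*233³)/(-192624) - 235366/573 = (22*12649337)*(-1/192624) - 235366*1/573 = 278285414*(-1/192624) - 235366/573 = -139142707/96312 - 235366/573 = -11377482367/6131864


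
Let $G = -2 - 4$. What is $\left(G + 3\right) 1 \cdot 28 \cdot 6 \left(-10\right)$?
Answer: $5040$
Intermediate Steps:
$G = -6$
$\left(G + 3\right) 1 \cdot 28 \cdot 6 \left(-10\right) = \left(-6 + 3\right) 1 \cdot 28 \cdot 6 \left(-10\right) = \left(-3\right) 1 \cdot 28 \left(-60\right) = \left(-3\right) 28 \left(-60\right) = \left(-84\right) \left(-60\right) = 5040$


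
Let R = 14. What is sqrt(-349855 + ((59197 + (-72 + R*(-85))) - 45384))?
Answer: 2*I*sqrt(84326) ≈ 580.78*I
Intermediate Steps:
sqrt(-349855 + ((59197 + (-72 + R*(-85))) - 45384)) = sqrt(-349855 + ((59197 + (-72 + 14*(-85))) - 45384)) = sqrt(-349855 + ((59197 + (-72 - 1190)) - 45384)) = sqrt(-349855 + ((59197 - 1262) - 45384)) = sqrt(-349855 + (57935 - 45384)) = sqrt(-349855 + 12551) = sqrt(-337304) = 2*I*sqrt(84326)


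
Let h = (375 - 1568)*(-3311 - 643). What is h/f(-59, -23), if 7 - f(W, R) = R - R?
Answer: 4717122/7 ≈ 6.7388e+5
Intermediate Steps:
f(W, R) = 7 (f(W, R) = 7 - (R - R) = 7 - 1*0 = 7 + 0 = 7)
h = 4717122 (h = -1193*(-3954) = 4717122)
h/f(-59, -23) = 4717122/7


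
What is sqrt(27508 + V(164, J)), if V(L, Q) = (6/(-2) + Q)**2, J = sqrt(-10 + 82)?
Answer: sqrt(27589 - 36*sqrt(2)) ≈ 165.95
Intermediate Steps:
J = 6*sqrt(2) (J = sqrt(72) = 6*sqrt(2) ≈ 8.4853)
V(L, Q) = (-3 + Q)**2 (V(L, Q) = (6*(-1/2) + Q)**2 = (-3 + Q)**2)
sqrt(27508 + V(164, J)) = sqrt(27508 + (-3 + 6*sqrt(2))**2)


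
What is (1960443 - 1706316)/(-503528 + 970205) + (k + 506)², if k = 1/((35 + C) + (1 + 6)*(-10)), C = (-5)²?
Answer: 3981304781779/15555900 ≈ 2.5594e+5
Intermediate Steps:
C = 25
k = -⅒ (k = 1/((35 + 25) + (1 + 6)*(-10)) = 1/(60 + 7*(-10)) = 1/(60 - 70) = 1/(-10) = -⅒ ≈ -0.10000)
(1960443 - 1706316)/(-503528 + 970205) + (k + 506)² = (1960443 - 1706316)/(-503528 + 970205) + (-⅒ + 506)² = 254127/466677 + (5059/10)² = 254127*(1/466677) + 25593481/100 = 84709/155559 + 25593481/100 = 3981304781779/15555900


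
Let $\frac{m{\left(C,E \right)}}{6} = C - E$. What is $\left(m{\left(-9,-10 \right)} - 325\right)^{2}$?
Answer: $101761$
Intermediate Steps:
$m{\left(C,E \right)} = - 6 E + 6 C$ ($m{\left(C,E \right)} = 6 \left(C - E\right) = - 6 E + 6 C$)
$\left(m{\left(-9,-10 \right)} - 325\right)^{2} = \left(\left(\left(-6\right) \left(-10\right) + 6 \left(-9\right)\right) - 325\right)^{2} = \left(\left(60 - 54\right) - 325\right)^{2} = \left(6 - 325\right)^{2} = \left(-319\right)^{2} = 101761$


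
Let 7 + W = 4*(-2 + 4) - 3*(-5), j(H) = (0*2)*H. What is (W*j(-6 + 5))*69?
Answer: 0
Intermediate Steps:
j(H) = 0 (j(H) = 0*H = 0)
W = 16 (W = -7 + (4*(-2 + 4) - 3*(-5)) = -7 + (4*2 - 1*(-15)) = -7 + (8 + 15) = -7 + 23 = 16)
(W*j(-6 + 5))*69 = (16*0)*69 = 0*69 = 0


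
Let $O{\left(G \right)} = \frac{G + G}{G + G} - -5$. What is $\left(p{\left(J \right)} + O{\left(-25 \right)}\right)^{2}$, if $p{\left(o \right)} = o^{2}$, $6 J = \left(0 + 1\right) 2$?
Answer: $\frac{3025}{81} \approx 37.346$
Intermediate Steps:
$O{\left(G \right)} = 6$ ($O{\left(G \right)} = \frac{2 G}{2 G} + 5 = 2 G \frac{1}{2 G} + 5 = 1 + 5 = 6$)
$J = \frac{1}{3}$ ($J = \frac{\left(0 + 1\right) 2}{6} = \frac{1 \cdot 2}{6} = \frac{1}{6} \cdot 2 = \frac{1}{3} \approx 0.33333$)
$\left(p{\left(J \right)} + O{\left(-25 \right)}\right)^{2} = \left(\left(\frac{1}{3}\right)^{2} + 6\right)^{2} = \left(\frac{1}{9} + 6\right)^{2} = \left(\frac{55}{9}\right)^{2} = \frac{3025}{81}$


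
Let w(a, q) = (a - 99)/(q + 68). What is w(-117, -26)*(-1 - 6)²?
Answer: -252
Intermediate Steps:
w(a, q) = (-99 + a)/(68 + q)
w(-117, -26)*(-1 - 6)² = ((-99 - 117)/(68 - 26))*(-1 - 6)² = (-216/42)*(-7)² = ((1/42)*(-216))*49 = -36/7*49 = -252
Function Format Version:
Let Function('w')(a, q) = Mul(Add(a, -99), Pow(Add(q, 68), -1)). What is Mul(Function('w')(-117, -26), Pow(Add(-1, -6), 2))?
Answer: -252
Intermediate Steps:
Function('w')(a, q) = Mul(Pow(Add(68, q), -1), Add(-99, a)) (Function('w')(a, q) = Mul(Add(-99, a), Pow(Add(68, q), -1)) = Mul(Pow(Add(68, q), -1), Add(-99, a)))
Mul(Function('w')(-117, -26), Pow(Add(-1, -6), 2)) = Mul(Mul(Pow(Add(68, -26), -1), Add(-99, -117)), Pow(Add(-1, -6), 2)) = Mul(Mul(Pow(42, -1), -216), Pow(-7, 2)) = Mul(Mul(Rational(1, 42), -216), 49) = Mul(Rational(-36, 7), 49) = -252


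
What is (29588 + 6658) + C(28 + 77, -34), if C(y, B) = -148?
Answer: 36098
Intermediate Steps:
(29588 + 6658) + C(28 + 77, -34) = (29588 + 6658) - 148 = 36246 - 148 = 36098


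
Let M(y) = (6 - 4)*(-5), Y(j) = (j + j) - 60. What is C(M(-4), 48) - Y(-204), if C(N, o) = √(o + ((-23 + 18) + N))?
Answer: 468 + √33 ≈ 473.74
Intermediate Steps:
Y(j) = -60 + 2*j (Y(j) = 2*j - 60 = -60 + 2*j)
M(y) = -10 (M(y) = 2*(-5) = -10)
C(N, o) = √(-5 + N + o) (C(N, o) = √(o + (-5 + N)) = √(-5 + N + o))
C(M(-4), 48) - Y(-204) = √(-5 - 10 + 48) - (-60 + 2*(-204)) = √33 - (-60 - 408) = √33 - 1*(-468) = √33 + 468 = 468 + √33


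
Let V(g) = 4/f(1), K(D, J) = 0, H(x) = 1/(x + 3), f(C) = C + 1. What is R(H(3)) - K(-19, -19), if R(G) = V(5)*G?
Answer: 1/3 ≈ 0.33333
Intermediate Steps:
f(C) = 1 + C
H(x) = 1/(3 + x)
V(g) = 2 (V(g) = 4/(1 + 1) = 4/2 = 4*(1/2) = 2)
R(G) = 2*G
R(H(3)) - K(-19, -19) = 2/(3 + 3) - 1*0 = 2/6 + 0 = 2*(1/6) + 0 = 1/3 + 0 = 1/3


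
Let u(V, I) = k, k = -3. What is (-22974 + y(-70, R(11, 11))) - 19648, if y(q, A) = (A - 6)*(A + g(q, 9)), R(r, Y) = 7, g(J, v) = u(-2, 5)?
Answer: -42618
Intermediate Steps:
u(V, I) = -3
g(J, v) = -3
y(q, A) = (-6 + A)*(-3 + A) (y(q, A) = (A - 6)*(A - 3) = (-6 + A)*(-3 + A))
(-22974 + y(-70, R(11, 11))) - 19648 = (-22974 + (18 + 7² - 9*7)) - 19648 = (-22974 + (18 + 49 - 63)) - 19648 = (-22974 + 4) - 19648 = -22970 - 19648 = -42618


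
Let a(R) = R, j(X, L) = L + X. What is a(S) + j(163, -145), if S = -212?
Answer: -194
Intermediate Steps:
a(S) + j(163, -145) = -212 + (-145 + 163) = -212 + 18 = -194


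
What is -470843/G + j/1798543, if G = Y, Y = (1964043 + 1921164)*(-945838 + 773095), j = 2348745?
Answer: 1576342998311166494/1207078308692048943 ≈ 1.3059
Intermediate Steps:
Y = -671142312801 (Y = 3885207*(-172743) = -671142312801)
G = -671142312801
-470843/G + j/1798543 = -470843/(-671142312801) + 2348745/1798543 = -470843*(-1/671142312801) + 2348745*(1/1798543) = 470843/671142312801 + 2348745/1798543 = 1576342998311166494/1207078308692048943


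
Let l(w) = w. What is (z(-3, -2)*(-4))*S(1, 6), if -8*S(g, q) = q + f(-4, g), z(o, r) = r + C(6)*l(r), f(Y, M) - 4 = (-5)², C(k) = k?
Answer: -245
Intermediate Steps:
f(Y, M) = 29 (f(Y, M) = 4 + (-5)² = 4 + 25 = 29)
z(o, r) = 7*r (z(o, r) = r + 6*r = 7*r)
S(g, q) = -29/8 - q/8 (S(g, q) = -(q + 29)/8 = -(29 + q)/8 = -29/8 - q/8)
(z(-3, -2)*(-4))*S(1, 6) = ((7*(-2))*(-4))*(-29/8 - ⅛*6) = (-14*(-4))*(-29/8 - ¾) = 56*(-35/8) = -245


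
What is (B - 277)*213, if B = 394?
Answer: 24921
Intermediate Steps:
(B - 277)*213 = (394 - 277)*213 = 117*213 = 24921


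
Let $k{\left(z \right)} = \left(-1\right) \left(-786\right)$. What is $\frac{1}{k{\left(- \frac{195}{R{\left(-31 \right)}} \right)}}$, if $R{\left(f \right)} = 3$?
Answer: $\frac{1}{786} \approx 0.0012723$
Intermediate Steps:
$k{\left(z \right)} = 786$
$\frac{1}{k{\left(- \frac{195}{R{\left(-31 \right)}} \right)}} = \frac{1}{786}$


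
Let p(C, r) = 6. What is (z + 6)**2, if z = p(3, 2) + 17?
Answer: 841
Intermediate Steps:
z = 23 (z = 6 + 17 = 23)
(z + 6)**2 = (23 + 6)**2 = 29**2 = 841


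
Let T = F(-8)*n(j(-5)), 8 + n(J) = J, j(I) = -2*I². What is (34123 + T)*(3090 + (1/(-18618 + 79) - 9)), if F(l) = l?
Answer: 1975563024246/18539 ≈ 1.0656e+8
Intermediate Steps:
n(J) = -8 + J
T = 464 (T = -8*(-8 - 2*(-5)²) = -8*(-8 - 2*25) = -8*(-8 - 50) = -8*(-58) = 464)
(34123 + T)*(3090 + (1/(-18618 + 79) - 9)) = (34123 + 464)*(3090 + (1/(-18618 + 79) - 9)) = 34587*(3090 + (1/(-18539) - 9)) = 34587*(3090 + (-1/18539 - 9)) = 34587*(3090 - 166852/18539) = 34587*(57118658/18539) = 1975563024246/18539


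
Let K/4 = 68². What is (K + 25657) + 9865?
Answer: 54018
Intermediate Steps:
K = 18496 (K = 4*68² = 4*4624 = 18496)
(K + 25657) + 9865 = (18496 + 25657) + 9865 = 44153 + 9865 = 54018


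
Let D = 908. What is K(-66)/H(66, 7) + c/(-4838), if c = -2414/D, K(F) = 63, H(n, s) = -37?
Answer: -138331817/81268724 ≈ -1.7022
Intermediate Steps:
c = -1207/454 (c = -2414/908 = -2414*1/908 = -1207/454 ≈ -2.6586)
K(-66)/H(66, 7) + c/(-4838) = 63/(-37) - 1207/454/(-4838) = 63*(-1/37) - 1207/454*(-1/4838) = -63/37 + 1207/2196452 = -138331817/81268724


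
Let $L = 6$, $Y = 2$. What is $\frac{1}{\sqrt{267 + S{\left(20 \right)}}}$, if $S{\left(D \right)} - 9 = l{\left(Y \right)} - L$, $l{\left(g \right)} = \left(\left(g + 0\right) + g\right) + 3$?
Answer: $\frac{\sqrt{277}}{277} \approx 0.060084$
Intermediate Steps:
$l{\left(g \right)} = 3 + 2 g$ ($l{\left(g \right)} = \left(g + g\right) + 3 = 2 g + 3 = 3 + 2 g$)
$S{\left(D \right)} = 10$ ($S{\left(D \right)} = 9 + \left(\left(3 + 2 \cdot 2\right) - 6\right) = 9 + \left(\left(3 + 4\right) - 6\right) = 9 + \left(7 - 6\right) = 9 + 1 = 10$)
$\frac{1}{\sqrt{267 + S{\left(20 \right)}}} = \frac{1}{\sqrt{267 + 10}} = \frac{1}{\sqrt{277}} = \frac{\sqrt{277}}{277}$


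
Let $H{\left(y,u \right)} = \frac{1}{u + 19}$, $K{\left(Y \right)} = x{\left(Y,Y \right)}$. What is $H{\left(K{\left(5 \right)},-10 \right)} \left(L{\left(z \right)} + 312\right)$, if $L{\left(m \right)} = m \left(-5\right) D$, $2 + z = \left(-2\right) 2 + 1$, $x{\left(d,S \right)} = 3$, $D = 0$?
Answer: $\frac{104}{3} \approx 34.667$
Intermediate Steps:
$K{\left(Y \right)} = 3$
$H{\left(y,u \right)} = \frac{1}{19 + u}$
$z = -5$ ($z = -2 + \left(\left(-2\right) 2 + 1\right) = -2 + \left(-4 + 1\right) = -2 - 3 = -5$)
$L{\left(m \right)} = 0$ ($L{\left(m \right)} = m \left(-5\right) 0 = - 5 m 0 = 0$)
$H{\left(K{\left(5 \right)},-10 \right)} \left(L{\left(z \right)} + 312\right) = \frac{0 + 312}{19 - 10} = \frac{1}{9} \cdot 312 = \frac{104}{3}$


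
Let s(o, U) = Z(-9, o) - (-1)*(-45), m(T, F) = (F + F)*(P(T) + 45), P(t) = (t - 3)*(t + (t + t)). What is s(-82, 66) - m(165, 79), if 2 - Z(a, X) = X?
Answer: -12677091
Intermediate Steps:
Z(a, X) = 2 - X
P(t) = 3*t*(-3 + t) (P(t) = (-3 + t)*(t + 2*t) = (-3 + t)*(3*t) = 3*t*(-3 + t))
m(T, F) = 2*F*(45 + 3*T*(-3 + T)) (m(T, F) = (F + F)*(3*T*(-3 + T) + 45) = (2*F)*(45 + 3*T*(-3 + T)) = 2*F*(45 + 3*T*(-3 + T)))
s(o, U) = -43 - o (s(o, U) = (2 - o) - (-1)*(-45) = (2 - o) - 1*45 = (2 - o) - 45 = -43 - o)
s(-82, 66) - m(165, 79) = (-43 - 1*(-82)) - 6*79*(15 + 165*(-3 + 165)) = (-43 + 82) - 6*79*(15 + 165*162) = 39 - 6*79*(15 + 26730) = 39 - 6*79*26745 = 39 - 1*12677130 = 39 - 12677130 = -12677091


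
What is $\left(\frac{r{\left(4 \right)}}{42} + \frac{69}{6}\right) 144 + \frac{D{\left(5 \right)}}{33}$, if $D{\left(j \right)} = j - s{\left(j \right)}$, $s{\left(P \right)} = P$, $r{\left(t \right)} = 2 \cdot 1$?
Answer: $\frac{11640}{7} \approx 1662.9$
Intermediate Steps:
$r{\left(t \right)} = 2$
$D{\left(j \right)} = 0$ ($D{\left(j \right)} = j - j = 0$)
$\left(\frac{r{\left(4 \right)}}{42} + \frac{69}{6}\right) 144 + \frac{D{\left(5 \right)}}{33} = \left(\frac{2}{42} + \frac{69}{6}\right) 144 + \frac{0}{33} = \left(2 \cdot \frac{1}{42} + 69 \cdot \frac{1}{6}\right) 144 + 0 \cdot \frac{1}{33} = \left(\frac{1}{21} + \frac{23}{2}\right) 144 + 0 = \frac{485}{42} \cdot 144 + 0 = \frac{11640}{7} + 0 = \frac{11640}{7}$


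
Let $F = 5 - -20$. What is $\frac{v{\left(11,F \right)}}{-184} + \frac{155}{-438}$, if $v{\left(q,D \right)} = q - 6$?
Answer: $- \frac{15355}{40296} \approx -0.38106$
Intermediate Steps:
$F = 25$ ($F = 5 + 20 = 25$)
$v{\left(q,D \right)} = -6 + q$
$\frac{v{\left(11,F \right)}}{-184} + \frac{155}{-438} = \frac{-6 + 11}{-184} + \frac{155}{-438} = 5 \left(- \frac{1}{184}\right) + 155 \left(- \frac{1}{438}\right) = - \frac{5}{184} - \frac{155}{438} = - \frac{15355}{40296}$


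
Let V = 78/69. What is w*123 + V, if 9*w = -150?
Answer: -47124/23 ≈ -2048.9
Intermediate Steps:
w = -50/3 (w = (⅑)*(-150) = -50/3 ≈ -16.667)
V = 26/23 (V = 78*(1/69) = 26/23 ≈ 1.1304)
w*123 + V = -50/3*123 + 26/23 = -2050 + 26/23 = -47124/23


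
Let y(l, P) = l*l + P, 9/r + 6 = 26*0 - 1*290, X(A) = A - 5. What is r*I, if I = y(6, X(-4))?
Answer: -243/296 ≈ -0.82095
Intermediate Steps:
X(A) = -5 + A
r = -9/296 (r = 9/(-6 + (26*0 - 1*290)) = 9/(-6 + (0 - 290)) = 9/(-6 - 290) = 9/(-296) = 9*(-1/296) = -9/296 ≈ -0.030405)
y(l, P) = P + l**2 (y(l, P) = l**2 + P = P + l**2)
I = 27 (I = (-5 - 4) + 6**2 = -9 + 36 = 27)
r*I = -9/296*27 = -243/296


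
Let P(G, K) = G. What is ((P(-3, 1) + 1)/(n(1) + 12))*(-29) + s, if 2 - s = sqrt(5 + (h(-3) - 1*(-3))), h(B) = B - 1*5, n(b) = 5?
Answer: 92/17 ≈ 5.4118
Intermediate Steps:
h(B) = -5 + B (h(B) = B - 5 = -5 + B)
s = 2 (s = 2 - sqrt(5 + ((-5 - 3) - 1*(-3))) = 2 - sqrt(5 + (-8 + 3)) = 2 - sqrt(5 - 5) = 2 - sqrt(0) = 2 - 1*0 = 2 + 0 = 2)
((P(-3, 1) + 1)/(n(1) + 12))*(-29) + s = ((-3 + 1)/(5 + 12))*(-29) + 2 = -2/17*(-29) + 2 = 58/17 + 2 = 92/17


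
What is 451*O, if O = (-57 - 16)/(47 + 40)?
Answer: -32923/87 ≈ -378.43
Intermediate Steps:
O = -73/87 ≈ -0.83908
451*O = 451*(-73/87) = -32923/87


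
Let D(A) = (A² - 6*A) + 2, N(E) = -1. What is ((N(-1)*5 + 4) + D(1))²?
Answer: 16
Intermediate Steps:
D(A) = 2 + A² - 6*A
((N(-1)*5 + 4) + D(1))² = ((-1*5 + 4) + (2 + 1² - 6*1))² = ((-5 + 4) + (2 + 1 - 6))² = (-1 - 3)² = (-4)² = 16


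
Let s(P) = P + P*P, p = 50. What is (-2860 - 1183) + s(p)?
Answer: -1493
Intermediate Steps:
s(P) = P + P²
(-2860 - 1183) + s(p) = (-2860 - 1183) + 50*(1 + 50) = -4043 + 50*51 = -4043 + 2550 = -1493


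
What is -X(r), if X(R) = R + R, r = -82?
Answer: 164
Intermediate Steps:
X(R) = 2*R
-X(r) = -2*(-82) = -1*(-164) = 164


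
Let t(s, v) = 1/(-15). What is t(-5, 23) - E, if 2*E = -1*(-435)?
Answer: -6527/30 ≈ -217.57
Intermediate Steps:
t(s, v) = -1/15
E = 435/2 (E = (-1*(-435))/2 = (½)*435 = 435/2 ≈ 217.50)
t(-5, 23) - E = -1/15 - 1*435/2 = -1/15 - 435/2 = -6527/30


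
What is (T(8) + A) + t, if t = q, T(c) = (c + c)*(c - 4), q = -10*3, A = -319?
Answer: -285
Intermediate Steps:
q = -30
T(c) = 2*c*(-4 + c) (T(c) = (2*c)*(-4 + c) = 2*c*(-4 + c))
t = -30
(T(8) + A) + t = (2*8*(-4 + 8) - 319) - 30 = (2*8*4 - 319) - 30 = (64 - 319) - 30 = -255 - 30 = -285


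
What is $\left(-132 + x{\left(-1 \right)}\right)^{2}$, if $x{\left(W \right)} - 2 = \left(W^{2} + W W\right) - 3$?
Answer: $17161$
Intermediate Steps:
$x{\left(W \right)} = -1 + 2 W^{2}$ ($x{\left(W \right)} = 2 - \left(3 - W^{2} - W W\right) = 2 + \left(\left(W^{2} + W^{2}\right) - 3\right) = 2 + \left(2 W^{2} - 3\right) = 2 + \left(-3 + 2 W^{2}\right) = -1 + 2 W^{2}$)
$\left(-132 + x{\left(-1 \right)}\right)^{2} = \left(-132 - \left(1 - 2 \left(-1\right)^{2}\right)\right)^{2} = \left(-132 + \left(-1 + 2 \cdot 1\right)\right)^{2} = \left(-132 + \left(-1 + 2\right)\right)^{2} = \left(-132 + 1\right)^{2} = \left(-131\right)^{2} = 17161$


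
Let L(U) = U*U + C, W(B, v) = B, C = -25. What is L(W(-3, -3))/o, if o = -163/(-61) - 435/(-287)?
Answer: -70028/18329 ≈ -3.8206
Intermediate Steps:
L(U) = -25 + U² (L(U) = U*U - 25 = U² - 25 = -25 + U²)
o = 73316/17507 (o = -163*(-1/61) - 435*(-1/287) = 163/61 + 435/287 = 73316/17507 ≈ 4.1878)
L(W(-3, -3))/o = (-25 + (-3)²)/(73316/17507) = (-25 + 9)*(17507/73316) = -16*17507/73316 = -70028/18329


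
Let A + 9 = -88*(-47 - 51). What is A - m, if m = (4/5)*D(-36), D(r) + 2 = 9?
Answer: 43047/5 ≈ 8609.4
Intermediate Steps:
D(r) = 7 (D(r) = -2 + 9 = 7)
A = 8615 (A = -9 - 88*(-47 - 51) = -9 - 88*(-98) = -9 + 8624 = 8615)
m = 28/5 (m = (4/5)*7 = 28/5 ≈ 5.6000)
A - m = 8615 - 1*28/5 = 8615 - 28/5 = 43047/5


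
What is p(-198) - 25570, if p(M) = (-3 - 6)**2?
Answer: -25489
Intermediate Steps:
p(M) = 81 (p(M) = (-9)**2 = 81)
p(-198) - 25570 = 81 - 25570 = -25489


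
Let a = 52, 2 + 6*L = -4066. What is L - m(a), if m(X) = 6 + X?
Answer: -736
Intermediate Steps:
L = -678 (L = -⅓ + (⅙)*(-4066) = -⅓ - 2033/3 = -678)
L - m(a) = -678 - (6 + 52) = -678 - 1*58 = -678 - 58 = -736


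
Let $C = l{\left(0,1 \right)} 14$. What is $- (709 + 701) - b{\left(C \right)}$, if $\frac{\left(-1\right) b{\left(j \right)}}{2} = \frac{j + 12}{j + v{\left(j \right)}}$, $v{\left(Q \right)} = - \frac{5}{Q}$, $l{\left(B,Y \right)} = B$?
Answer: $-1410$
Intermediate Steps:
$C = 0$ ($C = 0 \cdot 14 = 0$)
$b{\left(j \right)} = - \frac{2 \left(12 + j\right)}{j - \frac{5}{j}}$ ($b{\left(j \right)} = - 2 \frac{j + 12}{j - \frac{5}{j}} = - 2 \frac{12 + j}{j - \frac{5}{j}} = - \frac{2 \left(12 + j\right)}{j - \frac{5}{j}}$)
$- (709 + 701) - b{\left(C \right)} = - (709 + 701) - \left(-2\right) 0 \frac{1}{-5 + 0^{2}} \left(12 + 0\right) = \left(-1\right) 1410 - \left(-2\right) 0 \frac{1}{-5 + 0} \cdot 12 = -1410 - \left(-2\right) 0 \frac{1}{-5} \cdot 12 = -1410 - \left(-2\right) 0 \left(- \frac{1}{5}\right) 12 = -1410 - 0 = -1410 + 0 = -1410$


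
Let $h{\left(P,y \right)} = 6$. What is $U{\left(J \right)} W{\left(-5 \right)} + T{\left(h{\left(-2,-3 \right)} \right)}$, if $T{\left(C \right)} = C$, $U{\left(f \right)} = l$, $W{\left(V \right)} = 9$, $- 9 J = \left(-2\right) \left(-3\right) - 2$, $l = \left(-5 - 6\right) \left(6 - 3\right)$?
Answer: $-291$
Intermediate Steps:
$l = -33$ ($l = \left(-11\right) 3 = -33$)
$J = - \frac{4}{9}$ ($J = - \frac{\left(-2\right) \left(-3\right) - 2}{9} = - \frac{6 - 2}{9} = \left(- \frac{1}{9}\right) 4 = - \frac{4}{9} \approx -0.44444$)
$U{\left(f \right)} = -33$
$U{\left(J \right)} W{\left(-5 \right)} + T{\left(h{\left(-2,-3 \right)} \right)} = \left(-33\right) 9 + 6 = -297 + 6 = -291$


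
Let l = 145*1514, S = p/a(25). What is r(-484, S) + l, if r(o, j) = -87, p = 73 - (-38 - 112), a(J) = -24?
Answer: 219443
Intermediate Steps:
p = 223 (p = 73 - 1*(-150) = 73 + 150 = 223)
S = -223/24 (S = 223/(-24) = 223*(-1/24) = -223/24 ≈ -9.2917)
l = 219530
r(-484, S) + l = -87 + 219530 = 219443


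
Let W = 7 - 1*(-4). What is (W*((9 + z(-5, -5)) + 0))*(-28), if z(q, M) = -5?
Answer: -1232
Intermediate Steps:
W = 11 (W = 7 + 4 = 11)
(W*((9 + z(-5, -5)) + 0))*(-28) = (11*((9 - 5) + 0))*(-28) = (11*(4 + 0))*(-28) = (11*4)*(-28) = 44*(-28) = -1232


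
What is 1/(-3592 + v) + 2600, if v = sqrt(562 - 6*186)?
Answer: 16773921604/6451509 - I*sqrt(554)/12903018 ≈ 2600.0 - 1.8242e-6*I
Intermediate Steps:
v = I*sqrt(554) (v = sqrt(562 - 1116) = sqrt(-554) = I*sqrt(554) ≈ 23.537*I)
1/(-3592 + v) + 2600 = 1/(-3592 + I*sqrt(554)) + 2600 = 2600 + 1/(-3592 + I*sqrt(554))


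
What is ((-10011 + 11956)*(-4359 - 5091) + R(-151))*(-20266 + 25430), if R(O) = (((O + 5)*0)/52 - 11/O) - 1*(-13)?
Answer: -14332247067264/151 ≈ -9.4916e+10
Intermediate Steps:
R(O) = 13 - 11/O (R(O) = (((5 + O)*0)*(1/52) - 11/O) + 13 = (0*(1/52) - 11/O) + 13 = (0 - 11/O) + 13 = -11/O + 13 = 13 - 11/O)
((-10011 + 11956)*(-4359 - 5091) + R(-151))*(-20266 + 25430) = ((-10011 + 11956)*(-4359 - 5091) + (13 - 11/(-151)))*(-20266 + 25430) = (1945*(-9450) + (13 - 11*(-1/151)))*5164 = (-18380250 + (13 + 11/151))*5164 = (-18380250 + 1974/151)*5164 = -2775415776/151*5164 = -14332247067264/151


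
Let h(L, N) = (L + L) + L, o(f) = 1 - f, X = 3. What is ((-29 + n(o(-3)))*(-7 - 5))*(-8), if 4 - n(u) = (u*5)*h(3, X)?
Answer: -19680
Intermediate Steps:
h(L, N) = 3*L (h(L, N) = 2*L + L = 3*L)
n(u) = 4 - 45*u (n(u) = 4 - u*5*3*3 = 4 - 5*u*9 = 4 - 45*u)
((-29 + n(o(-3)))*(-7 - 5))*(-8) = ((-29 + (4 - 45*(1 - 1*(-3))))*(-7 - 5))*(-8) = ((-29 + (4 - 45*(1 + 3)))*(-12))*(-8) = ((-29 + (4 - 45*4))*(-12))*(-8) = ((-29 + (4 - 180))*(-12))*(-8) = ((-29 - 176)*(-12))*(-8) = -205*(-12)*(-8) = 2460*(-8) = -19680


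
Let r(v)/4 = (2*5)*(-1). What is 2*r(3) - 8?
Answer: -88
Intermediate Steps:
r(v) = -40 (r(v) = 4*((2*5)*(-1)) = 4*(10*(-1)) = 4*(-10) = -40)
2*r(3) - 8 = 2*(-40) - 8 = -80 - 8 = -88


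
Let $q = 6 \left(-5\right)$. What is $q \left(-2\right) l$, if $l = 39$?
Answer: $2340$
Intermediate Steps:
$q = -30$
$q \left(-2\right) l = \left(-30\right) \left(-2\right) 39 = 60 \cdot 39 = 2340$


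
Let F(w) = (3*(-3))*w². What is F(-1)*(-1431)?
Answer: 12879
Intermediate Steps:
F(w) = -9*w²
F(-1)*(-1431) = -9*(-1)²*(-1431) = -9*1*(-1431) = -9*(-1431) = 12879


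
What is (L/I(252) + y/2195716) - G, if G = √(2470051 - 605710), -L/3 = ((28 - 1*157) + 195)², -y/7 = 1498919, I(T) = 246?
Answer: -5212459201/90024356 - 3*√207149 ≈ -1423.3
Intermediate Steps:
y = -10492433 (y = -7*1498919 = -10492433)
L = -13068 (L = -3*((28 - 1*157) + 195)² = -3*((28 - 157) + 195)² = -3*(-129 + 195)² = -3*66² = -3*4356 = -13068)
G = 3*√207149 (G = √1864341 = 3*√207149 ≈ 1365.4)
(L/I(252) + y/2195716) - G = (-13068/246 - 10492433/2195716) - 3*√207149 = (-13068*1/246 - 10492433*1/2195716) - 3*√207149 = (-2178/41 - 10492433/2195716) - 3*√207149 = -5212459201/90024356 - 3*√207149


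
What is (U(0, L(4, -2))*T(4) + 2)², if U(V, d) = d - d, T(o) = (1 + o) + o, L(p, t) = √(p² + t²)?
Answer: 4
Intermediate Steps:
T(o) = 1 + 2*o
U(V, d) = 0
(U(0, L(4, -2))*T(4) + 2)² = (0*(1 + 2*4) + 2)² = (0*(1 + 8) + 2)² = (0*9 + 2)² = (0 + 2)² = 2² = 4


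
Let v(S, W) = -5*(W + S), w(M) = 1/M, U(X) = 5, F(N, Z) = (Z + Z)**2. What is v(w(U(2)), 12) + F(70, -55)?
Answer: 12039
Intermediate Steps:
F(N, Z) = 4*Z**2 (F(N, Z) = (2*Z)**2 = 4*Z**2)
w(M) = 1/M
v(S, W) = -5*S - 5*W (v(S, W) = -5*(S + W) = -5*S - 5*W)
v(w(U(2)), 12) + F(70, -55) = (-5/5 - 5*12) + 4*(-55)**2 = (-5*1/5 - 60) + 4*3025 = (-1 - 60) + 12100 = -61 + 12100 = 12039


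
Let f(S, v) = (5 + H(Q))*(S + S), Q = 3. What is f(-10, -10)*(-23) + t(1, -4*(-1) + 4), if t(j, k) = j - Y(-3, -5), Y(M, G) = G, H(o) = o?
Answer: 3686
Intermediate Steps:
t(j, k) = 5 + j (t(j, k) = j - 1*(-5) = j + 5 = 5 + j)
f(S, v) = 16*S (f(S, v) = (5 + 3)*(S + S) = 8*(2*S) = 16*S)
f(-10, -10)*(-23) + t(1, -4*(-1) + 4) = (16*(-10))*(-23) + (5 + 1) = -160*(-23) + 6 = 3680 + 6 = 3686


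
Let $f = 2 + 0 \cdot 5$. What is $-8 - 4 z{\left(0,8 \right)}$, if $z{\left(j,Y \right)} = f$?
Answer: $-16$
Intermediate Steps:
$f = 2$ ($f = 2 + 0 = 2$)
$z{\left(j,Y \right)} = 2$
$-8 - 4 z{\left(0,8 \right)} = -8 - 8 = -16$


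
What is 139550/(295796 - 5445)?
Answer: 139550/290351 ≈ 0.48063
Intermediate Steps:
139550/(295796 - 5445) = 139550/290351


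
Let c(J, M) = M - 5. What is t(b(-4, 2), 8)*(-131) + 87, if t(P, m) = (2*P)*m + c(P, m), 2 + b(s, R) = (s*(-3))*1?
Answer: -21266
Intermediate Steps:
c(J, M) = -5 + M
b(s, R) = -2 - 3*s (b(s, R) = -2 + (s*(-3))*1 = -2 - 3*s*1 = -2 - 3*s)
t(P, m) = -5 + m + 2*P*m (t(P, m) = (2*P)*m + (-5 + m) = 2*P*m + (-5 + m) = -5 + m + 2*P*m)
t(b(-4, 2), 8)*(-131) + 87 = (-5 + 8 + 2*(-2 - 3*(-4))*8)*(-131) + 87 = (-5 + 8 + 2*(-2 + 12)*8)*(-131) + 87 = (-5 + 8 + 2*10*8)*(-131) + 87 = (-5 + 8 + 160)*(-131) + 87 = 163*(-131) + 87 = -21353 + 87 = -21266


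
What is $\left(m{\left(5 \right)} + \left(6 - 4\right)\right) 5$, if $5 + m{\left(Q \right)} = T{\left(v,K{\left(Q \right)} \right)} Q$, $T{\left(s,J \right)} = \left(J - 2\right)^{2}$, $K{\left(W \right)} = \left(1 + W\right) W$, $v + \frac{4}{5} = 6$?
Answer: $19585$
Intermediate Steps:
$v = \frac{26}{5}$ ($v = - \frac{4}{5} + 6 = \frac{26}{5} \approx 5.2$)
$K{\left(W \right)} = W \left(1 + W\right)$
$T{\left(s,J \right)} = \left(-2 + J\right)^{2}$
$m{\left(Q \right)} = -5 + Q \left(-2 + Q \left(1 + Q\right)\right)^{2}$ ($m{\left(Q \right)} = -5 + \left(-2 + Q \left(1 + Q\right)\right)^{2} Q = -5 + Q \left(-2 + Q \left(1 + Q\right)\right)^{2}$)
$\left(m{\left(5 \right)} + \left(6 - 4\right)\right) 5 = \left(\left(-5 + 5 \left(-2 + 5 \left(1 + 5\right)\right)^{2}\right) + \left(6 - 4\right)\right) 5 = \left(\left(-5 + 5 \left(-2 + 5 \cdot 6\right)^{2}\right) + \left(6 - 4\right)\right) 5 = \left(\left(-5 + 5 \left(-2 + 30\right)^{2}\right) + 2\right) 5 = \left(\left(-5 + 5 \cdot 28^{2}\right) + 2\right) 5 = \left(\left(-5 + 5 \cdot 784\right) + 2\right) 5 = \left(\left(-5 + 3920\right) + 2\right) 5 = \left(3915 + 2\right) 5 = 3917 \cdot 5 = 19585$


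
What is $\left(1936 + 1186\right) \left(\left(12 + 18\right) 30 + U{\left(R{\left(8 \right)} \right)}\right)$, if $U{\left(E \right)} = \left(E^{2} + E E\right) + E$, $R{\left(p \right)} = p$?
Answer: $3234392$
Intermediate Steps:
$U{\left(E \right)} = E + 2 E^{2}$ ($U{\left(E \right)} = \left(E^{2} + E^{2}\right) + E = 2 E^{2} + E = E + 2 E^{2}$)
$\left(1936 + 1186\right) \left(\left(12 + 18\right) 30 + U{\left(R{\left(8 \right)} \right)}\right) = \left(1936 + 1186\right) \left(\left(12 + 18\right) 30 + 8 \left(1 + 2 \cdot 8\right)\right) = 3122 \left(30 \cdot 30 + 8 \left(1 + 16\right)\right) = 3122 \left(900 + 8 \cdot 17\right) = 3122 \left(900 + 136\right) = 3122 \cdot 1036 = 3234392$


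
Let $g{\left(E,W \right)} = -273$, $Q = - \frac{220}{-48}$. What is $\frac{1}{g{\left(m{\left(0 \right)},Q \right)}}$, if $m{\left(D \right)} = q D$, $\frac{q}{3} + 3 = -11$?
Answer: $- \frac{1}{273} \approx -0.003663$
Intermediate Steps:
$q = -42$ ($q = -9 + 3 \left(-11\right) = -9 - 33 = -42$)
$Q = \frac{55}{12}$ ($Q = \left(-220\right) \left(- \frac{1}{48}\right) = \frac{55}{12} \approx 4.5833$)
$m{\left(D \right)} = - 42 D$
$\frac{1}{g{\left(m{\left(0 \right)},Q \right)}} = \frac{1}{-273} = - \frac{1}{273}$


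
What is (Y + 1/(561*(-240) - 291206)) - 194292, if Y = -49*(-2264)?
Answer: -35496819177/425846 ≈ -83356.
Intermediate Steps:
Y = 110936
(Y + 1/(561*(-240) - 291206)) - 194292 = (110936 + 1/(561*(-240) - 291206)) - 194292 = (110936 + 1/(-134640 - 291206)) - 194292 = (110936 + 1/(-425846)) - 194292 = (110936 - 1/425846) - 194292 = 47241651855/425846 - 194292 = -35496819177/425846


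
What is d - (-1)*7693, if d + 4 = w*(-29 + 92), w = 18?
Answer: 8823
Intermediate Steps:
d = 1130 (d = -4 + 18*(-29 + 92) = -4 + 18*63 = -4 + 1134 = 1130)
d - (-1)*7693 = 1130 - (-1)*7693 = 1130 - 1*(-7693) = 1130 + 7693 = 8823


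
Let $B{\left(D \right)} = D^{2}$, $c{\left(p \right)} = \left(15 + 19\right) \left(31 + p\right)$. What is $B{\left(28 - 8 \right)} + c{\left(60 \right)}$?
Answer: $3494$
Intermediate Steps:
$c{\left(p \right)} = 1054 + 34 p$ ($c{\left(p \right)} = 34 \left(31 + p\right) = 1054 + 34 p$)
$B{\left(28 - 8 \right)} + c{\left(60 \right)} = \left(28 - 8\right)^{2} + \left(1054 + 34 \cdot 60\right) = \left(28 - 8\right)^{2} + \left(1054 + 2040\right) = 20^{2} + 3094 = 400 + 3094 = 3494$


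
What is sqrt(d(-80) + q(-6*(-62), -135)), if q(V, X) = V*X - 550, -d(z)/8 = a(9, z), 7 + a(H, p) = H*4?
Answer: I*sqrt(51002) ≈ 225.84*I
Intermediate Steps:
a(H, p) = -7 + 4*H (a(H, p) = -7 + H*4 = -7 + 4*H)
d(z) = -232 (d(z) = -8*(-7 + 4*9) = -8*(-7 + 36) = -8*29 = -232)
q(V, X) = -550 + V*X
sqrt(d(-80) + q(-6*(-62), -135)) = sqrt(-232 + (-550 - 6*(-62)*(-135))) = sqrt(-232 + (-550 + 372*(-135))) = sqrt(-232 + (-550 - 50220)) = sqrt(-232 - 50770) = sqrt(-51002) = I*sqrt(51002)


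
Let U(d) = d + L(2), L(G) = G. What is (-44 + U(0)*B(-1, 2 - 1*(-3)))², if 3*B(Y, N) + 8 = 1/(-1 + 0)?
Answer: 2500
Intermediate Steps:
B(Y, N) = -3 (B(Y, N) = -8/3 + 1/(3*(-1 + 0)) = -8/3 + (⅓)/(-1) = -8/3 + (⅓)*(-1) = -8/3 - ⅓ = -3)
U(d) = 2 + d (U(d) = d + 2 = 2 + d)
(-44 + U(0)*B(-1, 2 - 1*(-3)))² = (-44 + (2 + 0)*(-3))² = (-44 + 2*(-3))² = (-44 - 6)² = (-50)² = 2500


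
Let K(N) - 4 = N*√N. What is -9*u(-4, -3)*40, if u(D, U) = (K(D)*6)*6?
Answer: -51840 + 103680*I ≈ -51840.0 + 1.0368e+5*I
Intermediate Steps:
K(N) = 4 + N^(3/2) (K(N) = 4 + N*√N = 4 + N^(3/2))
u(D, U) = 144 + 36*D^(3/2) (u(D, U) = ((4 + D^(3/2))*6)*6 = (24 + 6*D^(3/2))*6 = 144 + 36*D^(3/2))
-9*u(-4, -3)*40 = -9*(144 + 36*(-4)^(3/2))*40 = -9*(144 + 36*(-8*I))*40 = -9*(144 - 288*I)*40 = (-1296 + 2592*I)*40 = -51840 + 103680*I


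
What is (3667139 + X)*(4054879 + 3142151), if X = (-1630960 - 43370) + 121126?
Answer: 15214053613050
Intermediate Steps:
X = -1553204 (X = -1674330 + 121126 = -1553204)
(3667139 + X)*(4054879 + 3142151) = (3667139 - 1553204)*(4054879 + 3142151) = 2113935*7197030 = 15214053613050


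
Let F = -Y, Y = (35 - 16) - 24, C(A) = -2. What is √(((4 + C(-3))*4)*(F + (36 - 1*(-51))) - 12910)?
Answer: I*√12174 ≈ 110.34*I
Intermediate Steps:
Y = -5 (Y = 19 - 24 = -5)
F = 5 (F = -1*(-5) = 5)
√(((4 + C(-3))*4)*(F + (36 - 1*(-51))) - 12910) = √(((4 - 2)*4)*(5 + (36 - 1*(-51))) - 12910) = √((2*4)*(5 + (36 + 51)) - 12910) = √(8*(5 + 87) - 12910) = √(8*92 - 12910) = √(736 - 12910) = √(-12174) = I*√12174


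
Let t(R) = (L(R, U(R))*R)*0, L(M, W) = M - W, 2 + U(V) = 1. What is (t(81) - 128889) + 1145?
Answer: -127744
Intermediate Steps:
U(V) = -1 (U(V) = -2 + 1 = -1)
t(R) = 0 (t(R) = ((R - 1*(-1))*R)*0 = ((R + 1)*R)*0 = ((1 + R)*R)*0 = (R*(1 + R))*0 = 0)
(t(81) - 128889) + 1145 = (0 - 128889) + 1145 = -128889 + 1145 = -127744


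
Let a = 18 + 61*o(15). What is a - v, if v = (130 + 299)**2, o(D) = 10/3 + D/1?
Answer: -548714/3 ≈ -1.8290e+5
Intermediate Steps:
o(D) = 10/3 + D (o(D) = 10*(1/3) + D*1 = 10/3 + D)
a = 3409/3 (a = 18 + 61*(10/3 + 15) = 18 + 61*(55/3) = 18 + 3355/3 = 3409/3 ≈ 1136.3)
v = 184041 (v = 429**2 = 184041)
a - v = 3409/3 - 1*184041 = 3409/3 - 184041 = -548714/3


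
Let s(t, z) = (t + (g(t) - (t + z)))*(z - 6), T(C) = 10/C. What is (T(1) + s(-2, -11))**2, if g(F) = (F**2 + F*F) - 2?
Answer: 77841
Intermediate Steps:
g(F) = -2 + 2*F**2 (g(F) = (F**2 + F**2) - 2 = 2*F**2 - 2 = -2 + 2*F**2)
s(t, z) = (-6 + z)*(-2 - z + 2*t**2) (s(t, z) = (t + ((-2 + 2*t**2) - (t + z)))*(z - 6) = (t + ((-2 + 2*t**2) + (-t - z)))*(-6 + z) = (t + (-2 - t - z + 2*t**2))*(-6 + z) = (-2 - z + 2*t**2)*(-6 + z) = (-6 + z)*(-2 - z + 2*t**2))
(T(1) + s(-2, -11))**2 = (10/1 + (12 - 1*(-11)**2 - 12*(-2)**2 + 4*(-11) + 2*(-11)*(-2)**2))**2 = (10*1 + (12 - 1*121 - 12*4 - 44 + 2*(-11)*4))**2 = (10 + (12 - 121 - 48 - 44 - 88))**2 = (10 - 289)**2 = (-279)**2 = 77841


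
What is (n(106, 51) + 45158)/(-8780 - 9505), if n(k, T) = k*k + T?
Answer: -71/23 ≈ -3.0870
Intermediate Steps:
n(k, T) = T + k² (n(k, T) = k² + T = T + k²)
(n(106, 51) + 45158)/(-8780 - 9505) = ((51 + 106²) + 45158)/(-8780 - 9505) = ((51 + 11236) + 45158)/(-18285) = (11287 + 45158)*(-1/18285) = 56445*(-1/18285) = -71/23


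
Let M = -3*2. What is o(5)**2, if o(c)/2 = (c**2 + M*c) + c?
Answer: 0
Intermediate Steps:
M = -6
o(c) = -10*c + 2*c**2 (o(c) = 2*((c**2 - 6*c) + c) = 2*(c**2 - 5*c) = -10*c + 2*c**2)
o(5)**2 = (2*5*(-5 + 5))**2 = (2*5*0)**2 = 0**2 = 0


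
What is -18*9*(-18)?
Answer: 2916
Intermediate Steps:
-18*9*(-18) = -162*(-18) = 2916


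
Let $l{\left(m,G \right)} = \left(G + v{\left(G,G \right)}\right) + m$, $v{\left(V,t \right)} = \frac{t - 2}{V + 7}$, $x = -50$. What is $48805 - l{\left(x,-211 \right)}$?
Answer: $\frac{3336417}{68} \approx 49065.0$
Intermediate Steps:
$v{\left(V,t \right)} = \frac{-2 + t}{7 + V}$
$l{\left(m,G \right)} = G + m + \frac{-2 + G}{7 + G}$ ($l{\left(m,G \right)} = \left(G + \frac{-2 + G}{7 + G}\right) + m = G + m + \frac{-2 + G}{7 + G}$)
$48805 - l{\left(x,-211 \right)} = 48805 - \frac{-2 - 211 + \left(7 - 211\right) \left(-211 - 50\right)}{7 - 211} = 48805 - \frac{-2 - 211 - -53244}{-204} = 48805 - - \frac{-2 - 211 + 53244}{204} = 48805 - \left(- \frac{1}{204}\right) 53031 = 48805 - - \frac{17677}{68} = 48805 + \frac{17677}{68} = \frac{3336417}{68}$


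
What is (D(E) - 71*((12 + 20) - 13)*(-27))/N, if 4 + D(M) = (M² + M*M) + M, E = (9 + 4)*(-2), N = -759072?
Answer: -37745/759072 ≈ -0.049725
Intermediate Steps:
E = -26 (E = 13*(-2) = -26)
D(M) = -4 + M + 2*M² (D(M) = -4 + ((M² + M*M) + M) = -4 + ((M² + M²) + M) = -4 + (2*M² + M) = -4 + (M + 2*M²) = -4 + M + 2*M²)
(D(E) - 71*((12 + 20) - 13)*(-27))/N = ((-4 - 26 + 2*(-26)²) - 71*((12 + 20) - 13)*(-27))/(-759072) = ((-4 - 26 + 2*676) - 71*(32 - 13)*(-27))*(-1/759072) = ((-4 - 26 + 1352) - 71*19*(-27))*(-1/759072) = (1322 - 1349*(-27))*(-1/759072) = (1322 - 1*(-36423))*(-1/759072) = (1322 + 36423)*(-1/759072) = 37745*(-1/759072) = -37745/759072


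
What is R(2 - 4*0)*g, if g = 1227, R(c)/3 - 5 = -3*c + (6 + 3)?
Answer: 29448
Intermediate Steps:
R(c) = 42 - 9*c (R(c) = 15 + 3*(-3*c + (6 + 3)) = 15 + 3*(-3*c + 9) = 15 + 3*(9 - 3*c) = 15 + (27 - 9*c) = 42 - 9*c)
R(2 - 4*0)*g = (42 - 9*(2 - 4*0))*1227 = (42 - 9*(2 + 0))*1227 = (42 - 9*2)*1227 = (42 - 18)*1227 = 24*1227 = 29448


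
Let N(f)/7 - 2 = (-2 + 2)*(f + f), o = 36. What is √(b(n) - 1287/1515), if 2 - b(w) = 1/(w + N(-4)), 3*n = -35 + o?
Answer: 2*√127401905/21715 ≈ 1.0396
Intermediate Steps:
n = ⅓ (n = (-35 + 36)/3 = (⅓)*1 = ⅓ ≈ 0.33333)
N(f) = 14 (N(f) = 14 + 7*((-2 + 2)*(f + f)) = 14 + 7*(0*(2*f)) = 14 + 7*0 = 14 + 0 = 14)
b(w) = 2 - 1/(14 + w) (b(w) = 2 - 1/(w + 14) = 2 - 1/(14 + w))
√(b(n) - 1287/1515) = √((27 + 2*(⅓))/(14 + ⅓) - 1287/1515) = √((27 + ⅔)/(43/3) - 1287*1/1515) = √((3/43)*(83/3) - 429/505) = √(83/43 - 429/505) = √(23468/21715) = 2*√127401905/21715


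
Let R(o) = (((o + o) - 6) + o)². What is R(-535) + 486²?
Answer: 2831517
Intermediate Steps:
R(o) = (-6 + 3*o)² (R(o) = ((2*o - 6) + o)² = ((-6 + 2*o) + o)² = (-6 + 3*o)²)
R(-535) + 486² = 9*(-2 - 535)² + 486² = 9*(-537)² + 236196 = 9*288369 + 236196 = 2595321 + 236196 = 2831517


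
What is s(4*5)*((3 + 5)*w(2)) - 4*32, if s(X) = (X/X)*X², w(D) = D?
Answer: 6272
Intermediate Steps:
s(X) = X² (s(X) = 1*X² = X²)
s(4*5)*((3 + 5)*w(2)) - 4*32 = (4*5)²*((3 + 5)*2) - 4*32 = 20²*(8*2) - 128 = 400*16 - 128 = 6400 - 128 = 6272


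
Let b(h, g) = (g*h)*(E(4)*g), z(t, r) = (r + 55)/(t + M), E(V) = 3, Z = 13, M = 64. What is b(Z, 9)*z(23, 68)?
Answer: 129519/29 ≈ 4466.2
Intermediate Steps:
z(t, r) = (55 + r)/(64 + t) (z(t, r) = (r + 55)/(t + 64) = (55 + r)/(64 + t))
b(h, g) = 3*h*g² (b(h, g) = (g*h)*(3*g) = 3*h*g²)
b(Z, 9)*z(23, 68) = (3*13*9²)*((55 + 68)/(64 + 23)) = (3*13*81)*(123/87) = 3159*((1/87)*123) = 3159*(41/29) = 129519/29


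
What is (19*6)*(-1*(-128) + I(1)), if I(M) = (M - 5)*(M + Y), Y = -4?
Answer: 15960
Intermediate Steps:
I(M) = (-5 + M)*(-4 + M) (I(M) = (M - 5)*(M - 4) = (-5 + M)*(-4 + M))
(19*6)*(-1*(-128) + I(1)) = (19*6)*(-1*(-128) + (20 + 1² - 9*1)) = 114*(128 + (20 + 1 - 9)) = 114*(128 + 12) = 114*140 = 15960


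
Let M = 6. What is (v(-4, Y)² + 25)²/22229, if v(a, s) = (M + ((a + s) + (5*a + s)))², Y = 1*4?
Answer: 100500625/22229 ≈ 4521.1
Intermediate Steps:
Y = 4
v(a, s) = (6 + 2*s + 6*a)² (v(a, s) = (6 + ((a + s) + (5*a + s)))² = (6 + ((a + s) + (s + 5*a)))² = (6 + (2*s + 6*a))² = (6 + 2*s + 6*a)²)
(v(-4, Y)² + 25)²/22229 = ((4*(3 + 4 + 3*(-4))²)² + 25)²/22229 = ((4*(3 + 4 - 12)²)² + 25)²*(1/22229) = ((4*(-5)²)² + 25)²*(1/22229) = ((4*25)² + 25)²*(1/22229) = (100² + 25)²*(1/22229) = (10000 + 25)²*(1/22229) = 10025²*(1/22229) = 100500625*(1/22229) = 100500625/22229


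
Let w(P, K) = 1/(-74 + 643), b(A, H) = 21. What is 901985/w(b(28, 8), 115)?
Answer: 513229465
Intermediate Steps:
w(P, K) = 1/569
901985/w(b(28, 8), 115) = 901985/(1/569) = 901985*569 = 513229465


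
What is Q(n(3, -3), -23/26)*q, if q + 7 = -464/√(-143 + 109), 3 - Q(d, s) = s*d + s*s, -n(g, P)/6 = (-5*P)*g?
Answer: 1119727/676 - 9277738*I*√34/2873 ≈ 1656.4 - 18830.0*I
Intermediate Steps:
n(g, P) = 30*P*g (n(g, P) = -6*(-5*P)*g = -(-30)*P*g = 30*P*g)
Q(d, s) = 3 - s² - d*s (Q(d, s) = 3 - (s*d + s*s) = 3 - (d*s + s²) = 3 - (s² + d*s) = 3 + (-s² - d*s) = 3 - s² - d*s)
q = -7 + 232*I*√34/17 (q = -7 - 464/√(-143 + 109) = -7 - 464*(-I*√34/34) = -7 - (-232)*I*√34/17 = -7 + 232*I*√34/17 ≈ -7.0 + 79.575*I)
Q(n(3, -3), -23/26)*q = (3 - (-23/26)² - 30*(-3)*3*(-23/26))*(-7 + 232*I*√34/17) = (3 - (-23*1/26)² - 1*(-270)*(-23*1/26))*(-7 + 232*I*√34/17) = (3 - (-23/26)² - 1*(-270)*(-23/26))*(-7 + 232*I*√34/17) = (3 - 1*529/676 - 3105/13)*(-7 + 232*I*√34/17) = (3 - 529/676 - 3105/13)*(-7 + 232*I*√34/17) = -159961*(-7 + 232*I*√34/17)/676 = 1119727/676 - 9277738*I*√34/2873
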